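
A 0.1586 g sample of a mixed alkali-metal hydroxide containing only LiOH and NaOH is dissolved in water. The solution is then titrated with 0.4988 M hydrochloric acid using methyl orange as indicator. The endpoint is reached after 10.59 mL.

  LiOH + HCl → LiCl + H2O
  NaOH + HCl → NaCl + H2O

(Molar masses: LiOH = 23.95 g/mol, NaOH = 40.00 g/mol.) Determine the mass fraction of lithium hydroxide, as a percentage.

49.58 %

n(HCl) = 0.01059 × 0.4988 = 5.282 × 10^-3 mol
Let x = n(LiOH), y = n(NaOH).
Titrant: 1x + 1y = 5.282 × 10^-3;  mass: 23.95x + 40.00y = 0.1586
Solving, x = 3.283 × 10^-3 mol, y = 1.999 × 10^-3 mol
mass of LiOH = 3.283 × 10^-3 × 23.95 = 0.07863 g
% LiOH = 0.07863 / 0.1586 × 100 = 49.58 %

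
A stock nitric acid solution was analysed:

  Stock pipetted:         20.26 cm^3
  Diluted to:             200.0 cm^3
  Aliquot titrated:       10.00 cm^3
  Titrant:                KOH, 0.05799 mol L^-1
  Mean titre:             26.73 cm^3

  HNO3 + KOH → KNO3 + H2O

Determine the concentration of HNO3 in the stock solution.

n(KOH) = 0.02673 × 0.05799 = 1.550 × 10^-3 mol
n(HNO3) in the aliquot = 1.550 × 10^-3 mol (1:1 ratio)
[HNO3]_dilute = 1.550 × 10^-3 / 0.01000 = 0.1550 mol/L
Dilution factor = 200.0 / 20.26 = 9.872
[HNO3]_stock = 0.1550 × 9.872 = 1.530 mol/L

1.530 mol/L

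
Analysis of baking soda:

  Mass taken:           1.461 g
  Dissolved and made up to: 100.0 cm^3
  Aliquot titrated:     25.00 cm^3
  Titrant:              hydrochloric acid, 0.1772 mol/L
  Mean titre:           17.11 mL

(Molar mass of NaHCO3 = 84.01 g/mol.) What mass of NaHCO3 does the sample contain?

1.019 g

NaHCO3 + HCl → NaCl + H2O + CO2
n(HCl) per titration = 0.01711 × 0.1772 = 3.032 × 10^-3 mol
n(NaHCO3) in each aliquot = 3.032 × 10^-3 mol (1:1 ratio)
n(NaHCO3) in the whole flask = 3.032 × 10^-3 × 100.0/25.00 = 0.01213 mol
mass of NaHCO3 = 0.01213 × 84.01 = 1.019 g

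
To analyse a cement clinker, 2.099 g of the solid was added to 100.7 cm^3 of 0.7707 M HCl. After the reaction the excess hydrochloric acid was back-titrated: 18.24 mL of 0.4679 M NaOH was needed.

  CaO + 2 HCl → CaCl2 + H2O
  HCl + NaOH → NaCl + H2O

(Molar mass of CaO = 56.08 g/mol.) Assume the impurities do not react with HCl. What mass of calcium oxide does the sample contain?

1.937 g

n(HCl) added = 0.1007 × 0.7707 = 0.07761 mol
n(NaOH) used in back-titration = 0.01824 × 0.4679 = 8.534 × 10^-3 mol
n(HCl) left over = 8.534 × 10^-3 mol (1:1 ratio)
n(HCl) consumed by analyte = 0.07761 − 8.534 × 10^-3 = 0.06907 mol
From the 1:2 ratio, n(CaO) = 1/2 × 0.06907 = 0.03454 mol
mass of CaO = 0.03454 × 56.08 = 1.937 g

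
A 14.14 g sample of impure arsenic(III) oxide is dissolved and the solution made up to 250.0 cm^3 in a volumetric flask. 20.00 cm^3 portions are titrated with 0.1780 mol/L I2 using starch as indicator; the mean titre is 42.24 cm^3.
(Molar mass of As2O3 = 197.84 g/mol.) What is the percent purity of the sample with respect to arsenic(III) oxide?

As2O3 + 2 I2 + 2 H2O → As2O5 + 4 HI
n(I2) per titration = 0.04224 × 0.1780 = 7.519 × 10^-3 mol
From the 1:2 ratio, n(As2O3) in each aliquot = 1/2 × 7.519 × 10^-3 = 3.759 × 10^-3 mol
n(As2O3) in the whole flask = 3.759 × 10^-3 × 250.0/20.00 = 0.04699 mol
mass of As2O3 = 0.04699 × 197.84 = 9.297 g
% As2O3 = 9.297 / 14.14 × 100 = 65.75 %

65.75 %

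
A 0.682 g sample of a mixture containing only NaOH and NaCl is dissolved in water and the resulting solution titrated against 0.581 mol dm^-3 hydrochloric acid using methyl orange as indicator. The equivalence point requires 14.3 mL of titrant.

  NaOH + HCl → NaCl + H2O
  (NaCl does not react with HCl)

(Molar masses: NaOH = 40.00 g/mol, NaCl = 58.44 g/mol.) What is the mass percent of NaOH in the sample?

48.7 %

n(HCl) = 0.0143 × 0.581 = 8.31 × 10^-3 mol
Let x = n(NaOH), y = n(NaCl).
Titrant: 1x = 8.31 × 10^-3;  mass: 40.00x + 58.44y = 0.682
Solving, x = 8.31 × 10^-3 mol, y = 5.98 × 10^-3 mol
mass of NaOH = 8.31 × 10^-3 × 40.00 = 0.332 g
% NaOH = 0.332 / 0.682 × 100 = 48.7 %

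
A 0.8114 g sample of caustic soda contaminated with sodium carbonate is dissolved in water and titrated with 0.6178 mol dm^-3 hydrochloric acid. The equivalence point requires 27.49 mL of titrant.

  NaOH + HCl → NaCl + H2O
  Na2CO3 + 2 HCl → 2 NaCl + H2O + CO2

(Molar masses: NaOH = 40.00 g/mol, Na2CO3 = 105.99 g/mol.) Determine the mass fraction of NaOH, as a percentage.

33.62 %

n(HCl) = 0.02749 × 0.6178 = 0.01698 mol
Let x = n(NaOH), y = n(Na2CO3).
Titrant: 1x + 2y = 0.01698;  mass: 40.00x + 105.99y = 0.8114
Solving, x = 6.820 × 10^-3 mol, y = 5.081 × 10^-3 mol
mass of NaOH = 6.820 × 10^-3 × 40.00 = 0.2728 g
% NaOH = 0.2728 / 0.8114 × 100 = 33.62 %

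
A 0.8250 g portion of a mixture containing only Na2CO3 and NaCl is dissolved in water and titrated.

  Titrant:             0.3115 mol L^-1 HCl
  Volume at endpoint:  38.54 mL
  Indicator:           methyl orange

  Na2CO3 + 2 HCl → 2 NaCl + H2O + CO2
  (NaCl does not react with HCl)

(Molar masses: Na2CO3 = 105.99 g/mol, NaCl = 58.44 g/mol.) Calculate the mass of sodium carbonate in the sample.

n(HCl) = 0.03854 × 0.3115 = 0.01201 mol
Let x = n(Na2CO3), y = n(NaCl).
Titrant: 2x = 0.01201;  mass: 105.99x + 58.44y = 0.8250
Solving, x = 6.003 × 10^-3 mol, y = 3.230 × 10^-3 mol
mass of Na2CO3 = 6.003 × 10^-3 × 105.99 = 0.6362 g

0.6362 g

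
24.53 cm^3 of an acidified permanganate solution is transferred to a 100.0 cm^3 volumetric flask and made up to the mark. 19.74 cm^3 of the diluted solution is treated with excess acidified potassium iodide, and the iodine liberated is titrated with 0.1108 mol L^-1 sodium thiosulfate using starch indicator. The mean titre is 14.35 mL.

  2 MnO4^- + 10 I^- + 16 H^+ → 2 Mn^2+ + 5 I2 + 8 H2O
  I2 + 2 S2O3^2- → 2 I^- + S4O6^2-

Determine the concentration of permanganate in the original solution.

0.06567 mol/L

n(S2O3^2-) = 0.01435 × 0.1108 = 1.590 × 10^-3 mol
n(I2) = n(S2O3^2-)/2 = 7.950 × 10^-4 mol
From the 2:5 ratio, n(MnO4^-) in the aliquot = 2/5 × 7.950 × 10^-4 = 3.180 × 10^-4 mol
[MnO4^-]_dilute = 3.180 × 10^-4 / 0.01974 = 0.01611 mol/L
[MnO4^-]_original = 0.01611 × 100.0/24.53 = 0.06567 mol/L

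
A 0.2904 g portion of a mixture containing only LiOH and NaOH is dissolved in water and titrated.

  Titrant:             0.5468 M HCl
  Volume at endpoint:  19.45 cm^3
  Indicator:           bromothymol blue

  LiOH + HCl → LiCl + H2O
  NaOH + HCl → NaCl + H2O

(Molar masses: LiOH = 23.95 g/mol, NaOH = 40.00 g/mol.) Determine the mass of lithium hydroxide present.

n(HCl) = 0.01945 × 0.5468 = 0.01064 mol
Let x = n(LiOH), y = n(NaOH).
Titrant: 1x + 1y = 0.01064;  mass: 23.95x + 40.00y = 0.2904
Solving, x = 8.412 × 10^-3 mol, y = 2.223 × 10^-3 mol
mass of LiOH = 8.412 × 10^-3 × 23.95 = 0.2015 g

0.2015 g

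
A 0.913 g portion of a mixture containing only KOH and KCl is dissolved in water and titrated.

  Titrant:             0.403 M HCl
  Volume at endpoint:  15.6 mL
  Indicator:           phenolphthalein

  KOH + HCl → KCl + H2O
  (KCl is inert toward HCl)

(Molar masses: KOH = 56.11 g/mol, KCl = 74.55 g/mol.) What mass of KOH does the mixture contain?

n(HCl) = 0.0156 × 0.403 = 6.29 × 10^-3 mol
Let x = n(KOH), y = n(KCl).
Titrant: 1x = 6.29 × 10^-3;  mass: 56.11x + 74.55y = 0.913
Solving, x = 6.29 × 10^-3 mol, y = 7.52 × 10^-3 mol
mass of KOH = 6.29 × 10^-3 × 56.11 = 0.353 g

0.353 g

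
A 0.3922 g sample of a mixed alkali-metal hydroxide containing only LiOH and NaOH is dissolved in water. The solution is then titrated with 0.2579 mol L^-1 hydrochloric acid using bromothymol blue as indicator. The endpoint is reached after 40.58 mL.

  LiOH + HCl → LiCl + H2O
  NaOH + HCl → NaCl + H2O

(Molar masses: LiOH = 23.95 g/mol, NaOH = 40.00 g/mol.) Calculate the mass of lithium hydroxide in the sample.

0.03943 g

n(HCl) = 0.04058 × 0.2579 = 0.01047 mol
Let x = n(LiOH), y = n(NaOH).
Titrant: 1x + 1y = 0.01047;  mass: 23.95x + 40.00y = 0.3922
Solving, x = 1.646 × 10^-3 mol, y = 8.819 × 10^-3 mol
mass of LiOH = 1.646 × 10^-3 × 23.95 = 0.03943 g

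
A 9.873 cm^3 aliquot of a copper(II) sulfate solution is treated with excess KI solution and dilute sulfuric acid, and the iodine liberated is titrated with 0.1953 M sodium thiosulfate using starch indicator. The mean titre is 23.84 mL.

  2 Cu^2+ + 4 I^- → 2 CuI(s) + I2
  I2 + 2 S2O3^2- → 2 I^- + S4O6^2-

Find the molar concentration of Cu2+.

n(S2O3^2-) = 0.02384 × 0.1953 = 4.656 × 10^-3 mol
n(I2) = n(S2O3^2-)/2 = 2.328 × 10^-3 mol
From the 2:1 ratio, n(Cu2+) in the aliquot = 2/1 × 2.328 × 10^-3 = 4.656 × 10^-3 mol
[Cu2+] = 4.656 × 10^-3 / 0.009873 = 0.4716 mol/L

0.4716 M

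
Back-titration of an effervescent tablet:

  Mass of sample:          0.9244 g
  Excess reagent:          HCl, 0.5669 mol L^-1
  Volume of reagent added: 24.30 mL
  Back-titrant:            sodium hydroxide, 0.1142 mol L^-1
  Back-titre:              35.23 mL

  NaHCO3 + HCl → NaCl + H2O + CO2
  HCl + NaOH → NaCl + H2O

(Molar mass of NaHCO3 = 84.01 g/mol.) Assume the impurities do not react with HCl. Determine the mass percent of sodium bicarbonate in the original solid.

n(HCl) added = 0.02430 × 0.5669 = 0.01378 mol
n(NaOH) used in back-titration = 0.03523 × 0.1142 = 4.023 × 10^-3 mol
n(HCl) left over = 4.023 × 10^-3 mol (1:1 ratio)
n(HCl) consumed by analyte = 0.01378 − 4.023 × 10^-3 = 9.752 × 10^-3 mol
n(NaHCO3) = 9.752 × 10^-3 mol (1:1 ratio)
mass of NaHCO3 = 9.752 × 10^-3 × 84.01 = 0.8193 g
% NaHCO3 = 0.8193 / 0.9244 × 100 = 88.63 %

88.63 %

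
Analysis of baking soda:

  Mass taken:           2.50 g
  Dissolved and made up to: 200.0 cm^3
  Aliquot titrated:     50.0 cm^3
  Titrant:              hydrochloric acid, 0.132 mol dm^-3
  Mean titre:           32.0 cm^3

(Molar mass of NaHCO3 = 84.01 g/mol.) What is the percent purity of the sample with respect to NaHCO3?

NaHCO3 + HCl → NaCl + H2O + CO2
n(HCl) per titration = 0.0320 × 0.132 = 4.22 × 10^-3 mol
n(NaHCO3) in each aliquot = 4.22 × 10^-3 mol (1:1 ratio)
n(NaHCO3) in the whole flask = 4.22 × 10^-3 × 200.0/50.0 = 0.0169 mol
mass of NaHCO3 = 0.0169 × 84.01 = 1.42 g
% NaHCO3 = 1.42 / 2.50 × 100 = 56.8 %

56.8 %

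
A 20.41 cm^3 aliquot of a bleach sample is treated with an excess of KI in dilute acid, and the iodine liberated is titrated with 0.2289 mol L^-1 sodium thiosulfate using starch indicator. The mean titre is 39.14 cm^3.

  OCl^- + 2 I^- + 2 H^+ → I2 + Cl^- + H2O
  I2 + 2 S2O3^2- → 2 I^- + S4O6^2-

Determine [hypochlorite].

0.2195 mol/L

n(S2O3^2-) = 0.03914 × 0.2289 = 8.959 × 10^-3 mol
n(I2) = n(S2O3^2-)/2 = 4.480 × 10^-3 mol
n(OCl^-) in the aliquot = 4.480 × 10^-3 mol (1:1 ratio)
[OCl^-] = 4.480 × 10^-3 / 0.02041 = 0.2195 mol/L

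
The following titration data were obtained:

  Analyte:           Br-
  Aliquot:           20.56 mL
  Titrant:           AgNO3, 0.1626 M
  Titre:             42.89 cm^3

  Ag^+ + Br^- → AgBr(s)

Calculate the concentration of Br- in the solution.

n(AgNO3) = 0.04289 L × 0.1626 mol/L = 6.974 × 10^-3 mol
n(Br-) = 6.974 × 10^-3 mol (1:1 mole ratio)
[Br-] = 6.974 × 10^-3 mol / 0.02056 L = 0.3392 mol/L

0.3392 M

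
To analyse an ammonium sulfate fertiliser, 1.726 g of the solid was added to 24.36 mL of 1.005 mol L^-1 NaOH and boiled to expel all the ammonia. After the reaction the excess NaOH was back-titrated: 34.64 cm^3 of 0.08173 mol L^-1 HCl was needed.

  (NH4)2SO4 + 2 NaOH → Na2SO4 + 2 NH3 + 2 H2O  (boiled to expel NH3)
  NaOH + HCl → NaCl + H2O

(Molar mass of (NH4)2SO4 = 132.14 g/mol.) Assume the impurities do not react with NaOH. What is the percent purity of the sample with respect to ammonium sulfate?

82.88 %

n(NaOH) added = 0.02436 × 1.005 = 0.02448 mol
n(HCl) used in back-titration = 0.03464 × 0.08173 = 2.831 × 10^-3 mol
n(NaOH) left over = 2.831 × 10^-3 mol (1:1 ratio)
n(NaOH) consumed by analyte = 0.02448 − 2.831 × 10^-3 = 0.02165 mol
From the 1:2 ratio, n((NH4)2SO4) = 1/2 × 0.02165 = 0.01083 mol
mass of (NH4)2SO4 = 0.01083 × 132.14 = 1.430 g
% (NH4)2SO4 = 1.430 / 1.726 × 100 = 82.88 %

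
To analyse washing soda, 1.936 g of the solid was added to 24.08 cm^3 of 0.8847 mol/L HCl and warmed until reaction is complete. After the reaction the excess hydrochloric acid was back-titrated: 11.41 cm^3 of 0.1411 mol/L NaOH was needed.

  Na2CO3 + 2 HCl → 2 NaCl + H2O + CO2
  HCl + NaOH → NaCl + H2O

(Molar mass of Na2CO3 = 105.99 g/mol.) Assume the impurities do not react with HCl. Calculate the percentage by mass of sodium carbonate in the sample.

53.91 %

n(HCl) added = 0.02408 × 0.8847 = 0.02130 mol
n(NaOH) used in back-titration = 0.01141 × 0.1411 = 1.610 × 10^-3 mol
n(HCl) left over = 1.610 × 10^-3 mol (1:1 ratio)
n(HCl) consumed by analyte = 0.02130 − 1.610 × 10^-3 = 0.01969 mol
From the 1:2 ratio, n(Na2CO3) = 1/2 × 0.01969 = 9.847 × 10^-3 mol
mass of Na2CO3 = 9.847 × 10^-3 × 105.99 = 1.044 g
% Na2CO3 = 1.044 / 1.936 × 100 = 53.91 %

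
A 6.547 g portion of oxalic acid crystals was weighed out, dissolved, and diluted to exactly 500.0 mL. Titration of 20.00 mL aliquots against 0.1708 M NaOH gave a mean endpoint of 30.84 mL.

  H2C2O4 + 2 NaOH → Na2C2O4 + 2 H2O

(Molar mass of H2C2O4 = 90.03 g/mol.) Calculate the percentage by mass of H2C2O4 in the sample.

90.54 %

n(NaOH) per titration = 0.03084 × 0.1708 = 5.267 × 10^-3 mol
From the 1:2 ratio, n(H2C2O4) in each aliquot = 1/2 × 5.267 × 10^-3 = 2.634 × 10^-3 mol
n(H2C2O4) in the whole flask = 2.634 × 10^-3 × 500.0/20.00 = 0.06584 mol
mass of H2C2O4 = 0.06584 × 90.03 = 5.928 g
% H2C2O4 = 5.928 / 6.547 × 100 = 90.54 %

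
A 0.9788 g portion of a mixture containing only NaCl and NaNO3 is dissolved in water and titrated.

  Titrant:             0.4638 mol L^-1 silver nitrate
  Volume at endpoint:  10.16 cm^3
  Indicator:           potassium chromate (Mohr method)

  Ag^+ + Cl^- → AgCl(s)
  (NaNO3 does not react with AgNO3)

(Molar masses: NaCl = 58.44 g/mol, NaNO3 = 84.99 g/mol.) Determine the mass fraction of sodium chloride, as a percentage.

28.13 %

n(AgNO3) = 0.01016 × 0.4638 = 4.712 × 10^-3 mol
Let x = n(NaCl), y = n(NaNO3).
Titrant: 1x = 4.712 × 10^-3;  mass: 58.44x + 84.99y = 0.9788
Solving, x = 4.712 × 10^-3 mol, y = 8.276 × 10^-3 mol
mass of NaCl = 4.712 × 10^-3 × 58.44 = 0.2754 g
% NaCl = 0.2754 / 0.9788 × 100 = 28.13 %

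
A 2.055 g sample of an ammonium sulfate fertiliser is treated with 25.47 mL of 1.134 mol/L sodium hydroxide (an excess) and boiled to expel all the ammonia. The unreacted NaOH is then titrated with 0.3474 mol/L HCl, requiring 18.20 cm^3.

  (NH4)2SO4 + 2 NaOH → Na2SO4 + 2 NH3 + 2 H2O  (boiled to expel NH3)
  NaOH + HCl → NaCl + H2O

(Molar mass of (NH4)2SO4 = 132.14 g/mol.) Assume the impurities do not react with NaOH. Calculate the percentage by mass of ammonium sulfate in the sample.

72.53 %

n(NaOH) added = 0.02547 × 1.134 = 0.02888 mol
n(HCl) used in back-titration = 0.01820 × 0.3474 = 6.323 × 10^-3 mol
n(NaOH) left over = 6.323 × 10^-3 mol (1:1 ratio)
n(NaOH) consumed by analyte = 0.02888 − 6.323 × 10^-3 = 0.02256 mol
From the 1:2 ratio, n((NH4)2SO4) = 1/2 × 0.02256 = 0.01128 mol
mass of (NH4)2SO4 = 0.01128 × 132.14 = 1.491 g
% (NH4)2SO4 = 1.491 / 2.055 × 100 = 72.53 %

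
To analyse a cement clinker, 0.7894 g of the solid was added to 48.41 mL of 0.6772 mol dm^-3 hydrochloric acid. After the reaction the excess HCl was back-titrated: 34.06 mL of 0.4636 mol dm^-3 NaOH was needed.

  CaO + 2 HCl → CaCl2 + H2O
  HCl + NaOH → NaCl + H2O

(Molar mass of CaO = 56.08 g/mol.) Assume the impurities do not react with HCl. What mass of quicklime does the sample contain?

n(HCl) added = 0.04841 × 0.6772 = 0.03278 mol
n(NaOH) used in back-titration = 0.03406 × 0.4636 = 0.01579 mol
n(HCl) left over = 0.01579 mol (1:1 ratio)
n(HCl) consumed by analyte = 0.03278 − 0.01579 = 0.01699 mol
From the 1:2 ratio, n(CaO) = 1/2 × 0.01699 = 8.497 × 10^-3 mol
mass of CaO = 8.497 × 10^-3 × 56.08 = 0.4765 g

0.4765 g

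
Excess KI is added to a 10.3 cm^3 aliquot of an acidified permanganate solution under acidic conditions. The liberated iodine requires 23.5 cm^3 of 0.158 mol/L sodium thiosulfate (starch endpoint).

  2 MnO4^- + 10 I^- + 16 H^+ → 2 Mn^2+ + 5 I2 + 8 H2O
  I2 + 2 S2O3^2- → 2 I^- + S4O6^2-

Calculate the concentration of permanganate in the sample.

n(S2O3^2-) = 0.0235 × 0.158 = 3.71 × 10^-3 mol
n(I2) = n(S2O3^2-)/2 = 1.86 × 10^-3 mol
From the 2:5 ratio, n(MnO4^-) in the aliquot = 2/5 × 1.86 × 10^-3 = 7.43 × 10^-4 mol
[MnO4^-] = 7.43 × 10^-4 / 0.0103 = 0.0721 mol/L

0.0721 mol/L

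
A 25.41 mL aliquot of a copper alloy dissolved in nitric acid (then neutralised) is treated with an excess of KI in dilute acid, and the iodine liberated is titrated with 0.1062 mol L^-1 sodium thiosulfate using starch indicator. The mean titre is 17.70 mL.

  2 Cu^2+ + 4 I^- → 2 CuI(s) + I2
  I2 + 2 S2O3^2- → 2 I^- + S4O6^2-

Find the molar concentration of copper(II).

n(S2O3^2-) = 0.01770 × 0.1062 = 1.880 × 10^-3 mol
n(I2) = n(S2O3^2-)/2 = 9.399 × 10^-4 mol
From the 2:1 ratio, n(Cu2+) in the aliquot = 2/1 × 9.399 × 10^-4 = 1.880 × 10^-3 mol
[Cu2+] = 1.880 × 10^-3 / 0.02541 = 0.07398 mol/L

0.07398 mol/L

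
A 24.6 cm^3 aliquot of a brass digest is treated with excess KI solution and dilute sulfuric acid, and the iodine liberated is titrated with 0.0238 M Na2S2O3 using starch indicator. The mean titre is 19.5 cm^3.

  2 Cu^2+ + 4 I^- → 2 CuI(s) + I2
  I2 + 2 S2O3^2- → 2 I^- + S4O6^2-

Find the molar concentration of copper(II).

0.0189 M

n(S2O3^2-) = 0.0195 × 0.0238 = 4.64 × 10^-4 mol
n(I2) = n(S2O3^2-)/2 = 2.32 × 10^-4 mol
From the 2:1 ratio, n(Cu2+) in the aliquot = 2/1 × 2.32 × 10^-4 = 4.64 × 10^-4 mol
[Cu2+] = 4.64 × 10^-4 / 0.0246 = 0.0189 mol/L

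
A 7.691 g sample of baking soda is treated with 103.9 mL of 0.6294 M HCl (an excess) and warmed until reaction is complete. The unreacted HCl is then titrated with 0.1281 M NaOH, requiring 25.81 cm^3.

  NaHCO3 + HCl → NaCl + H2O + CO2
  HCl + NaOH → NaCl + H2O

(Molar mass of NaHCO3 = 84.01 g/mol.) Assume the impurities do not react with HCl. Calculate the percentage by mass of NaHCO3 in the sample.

67.82 %

n(HCl) added = 0.1039 × 0.6294 = 0.06539 mol
n(NaOH) used in back-titration = 0.02581 × 0.1281 = 3.306 × 10^-3 mol
n(HCl) left over = 3.306 × 10^-3 mol (1:1 ratio)
n(HCl) consumed by analyte = 0.06539 − 3.306 × 10^-3 = 0.06209 mol
n(NaHCO3) = 0.06209 mol (1:1 ratio)
mass of NaHCO3 = 0.06209 × 84.01 = 5.216 g
% NaHCO3 = 5.216 / 7.691 × 100 = 67.82 %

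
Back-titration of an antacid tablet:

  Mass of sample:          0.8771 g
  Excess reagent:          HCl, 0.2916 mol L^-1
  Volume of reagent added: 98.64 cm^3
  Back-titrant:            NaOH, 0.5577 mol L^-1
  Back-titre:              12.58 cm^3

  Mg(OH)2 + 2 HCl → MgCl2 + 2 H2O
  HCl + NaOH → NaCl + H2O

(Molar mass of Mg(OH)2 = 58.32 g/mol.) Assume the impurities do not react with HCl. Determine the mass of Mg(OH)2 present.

n(HCl) added = 0.09864 × 0.2916 = 0.02876 mol
n(NaOH) used in back-titration = 0.01258 × 0.5577 = 7.016 × 10^-3 mol
n(HCl) left over = 7.016 × 10^-3 mol (1:1 ratio)
n(HCl) consumed by analyte = 0.02876 − 7.016 × 10^-3 = 0.02175 mol
From the 1:2 ratio, n(Mg(OH)2) = 1/2 × 0.02175 = 0.01087 mol
mass of Mg(OH)2 = 0.01087 × 58.32 = 0.6342 g

0.6342 g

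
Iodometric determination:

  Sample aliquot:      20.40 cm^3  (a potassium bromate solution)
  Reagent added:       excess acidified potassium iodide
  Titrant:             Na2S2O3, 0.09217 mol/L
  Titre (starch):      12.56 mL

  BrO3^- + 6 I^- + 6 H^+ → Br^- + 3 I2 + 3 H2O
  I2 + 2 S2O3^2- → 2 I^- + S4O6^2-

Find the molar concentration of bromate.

n(S2O3^2-) = 0.01256 × 0.09217 = 1.158 × 10^-3 mol
n(I2) = n(S2O3^2-)/2 = 5.788 × 10^-4 mol
From the 1:3 ratio, n(BrO3^-) in the aliquot = 1/3 × 5.788 × 10^-4 = 1.929 × 10^-4 mol
[BrO3^-] = 1.929 × 10^-4 / 0.02040 = 0.009458 mol/L

0.009458 mol/L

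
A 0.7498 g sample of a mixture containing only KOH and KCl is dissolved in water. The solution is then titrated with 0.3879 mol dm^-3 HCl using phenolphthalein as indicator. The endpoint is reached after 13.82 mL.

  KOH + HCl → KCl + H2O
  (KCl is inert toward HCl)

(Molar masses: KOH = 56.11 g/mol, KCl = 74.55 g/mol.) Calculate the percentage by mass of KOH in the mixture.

n(HCl) = 0.01382 × 0.3879 = 5.361 × 10^-3 mol
Let x = n(KOH), y = n(KCl).
Titrant: 1x = 5.361 × 10^-3;  mass: 56.11x + 74.55y = 0.7498
Solving, x = 5.361 × 10^-3 mol, y = 6.023 × 10^-3 mol
mass of KOH = 5.361 × 10^-3 × 56.11 = 0.3008 g
% KOH = 0.3008 / 0.7498 × 100 = 40.12 %

40.12 %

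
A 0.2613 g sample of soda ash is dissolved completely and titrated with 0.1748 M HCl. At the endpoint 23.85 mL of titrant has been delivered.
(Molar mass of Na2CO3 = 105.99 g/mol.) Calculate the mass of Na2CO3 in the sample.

Na2CO3 + 2 HCl → 2 NaCl + H2O + CO2
n(HCl) = 0.02385 L × 0.1748 mol/L = 4.169 × 10^-3 mol
From the 1:2 ratio, n(Na2CO3) = 1/2 × 4.169 × 10^-3 = 2.084 × 10^-3 mol
mass of Na2CO3 = 2.084 × 10^-3 × 105.99 g/mol = 0.2209 g

0.2209 g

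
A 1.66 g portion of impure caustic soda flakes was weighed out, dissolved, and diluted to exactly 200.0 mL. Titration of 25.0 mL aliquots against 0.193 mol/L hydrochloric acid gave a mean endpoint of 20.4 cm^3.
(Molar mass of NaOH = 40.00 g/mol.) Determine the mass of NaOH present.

1.26 g

NaOH + HCl → NaCl + H2O
n(HCl) per titration = 0.0204 × 0.193 = 3.94 × 10^-3 mol
n(NaOH) in each aliquot = 3.94 × 10^-3 mol (1:1 ratio)
n(NaOH) in the whole flask = 3.94 × 10^-3 × 200.0/25.0 = 0.0315 mol
mass of NaOH = 0.0315 × 40.00 = 1.26 g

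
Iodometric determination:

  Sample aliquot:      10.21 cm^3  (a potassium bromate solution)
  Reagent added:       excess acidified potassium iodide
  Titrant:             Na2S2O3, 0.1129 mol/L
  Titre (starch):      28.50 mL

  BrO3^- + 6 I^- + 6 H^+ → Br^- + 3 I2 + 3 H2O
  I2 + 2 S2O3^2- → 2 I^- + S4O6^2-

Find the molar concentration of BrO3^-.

n(S2O3^2-) = 0.02850 × 0.1129 = 3.218 × 10^-3 mol
n(I2) = n(S2O3^2-)/2 = 1.609 × 10^-3 mol
From the 1:3 ratio, n(BrO3^-) in the aliquot = 1/3 × 1.609 × 10^-3 = 5.363 × 10^-4 mol
[BrO3^-] = 5.363 × 10^-4 / 0.01021 = 0.05252 mol/L

0.05252 mol/L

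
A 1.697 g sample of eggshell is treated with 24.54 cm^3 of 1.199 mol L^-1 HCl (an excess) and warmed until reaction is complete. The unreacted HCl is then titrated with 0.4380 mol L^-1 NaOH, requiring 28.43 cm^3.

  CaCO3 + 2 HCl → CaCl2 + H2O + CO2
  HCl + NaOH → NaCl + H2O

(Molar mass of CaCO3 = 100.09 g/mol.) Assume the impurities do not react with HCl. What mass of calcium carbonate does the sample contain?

0.8493 g

n(HCl) added = 0.02454 × 1.199 = 0.02942 mol
n(NaOH) used in back-titration = 0.02843 × 0.4380 = 0.01245 mol
n(HCl) left over = 0.01245 mol (1:1 ratio)
n(HCl) consumed by analyte = 0.02942 − 0.01245 = 0.01697 mol
From the 1:2 ratio, n(CaCO3) = 1/2 × 0.01697 = 8.486 × 10^-3 mol
mass of CaCO3 = 8.486 × 10^-3 × 100.09 = 0.8493 g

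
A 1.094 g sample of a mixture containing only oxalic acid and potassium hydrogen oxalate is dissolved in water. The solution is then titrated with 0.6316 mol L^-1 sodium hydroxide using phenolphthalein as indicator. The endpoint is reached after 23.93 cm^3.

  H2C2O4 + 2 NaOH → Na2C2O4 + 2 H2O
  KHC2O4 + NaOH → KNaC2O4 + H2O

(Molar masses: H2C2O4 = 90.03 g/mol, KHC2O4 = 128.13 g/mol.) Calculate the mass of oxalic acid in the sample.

0.4563 g

n(NaOH) = 0.02393 × 0.6316 = 0.01511 mol
Let x = n(H2C2O4), y = n(KHC2O4).
Titrant: 2x + 1y = 0.01511;  mass: 90.03x + 128.13y = 1.094
Solving, x = 5.069 × 10^-3 mol, y = 4.977 × 10^-3 mol
mass of H2C2O4 = 5.069 × 10^-3 × 90.03 = 0.4563 g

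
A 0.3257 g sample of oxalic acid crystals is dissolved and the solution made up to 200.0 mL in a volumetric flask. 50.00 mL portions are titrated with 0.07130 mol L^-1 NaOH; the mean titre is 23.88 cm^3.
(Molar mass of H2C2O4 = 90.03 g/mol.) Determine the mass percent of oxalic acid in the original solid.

H2C2O4 + 2 NaOH → Na2C2O4 + 2 H2O
n(NaOH) per titration = 0.02388 × 0.07130 = 1.703 × 10^-3 mol
From the 1:2 ratio, n(H2C2O4) in each aliquot = 1/2 × 1.703 × 10^-3 = 8.513 × 10^-4 mol
n(H2C2O4) in the whole flask = 8.513 × 10^-4 × 200.0/50.00 = 3.405 × 10^-3 mol
mass of H2C2O4 = 3.405 × 10^-3 × 90.03 = 0.3066 g
% H2C2O4 = 0.3066 / 0.3257 × 100 = 94.13 %

94.13 %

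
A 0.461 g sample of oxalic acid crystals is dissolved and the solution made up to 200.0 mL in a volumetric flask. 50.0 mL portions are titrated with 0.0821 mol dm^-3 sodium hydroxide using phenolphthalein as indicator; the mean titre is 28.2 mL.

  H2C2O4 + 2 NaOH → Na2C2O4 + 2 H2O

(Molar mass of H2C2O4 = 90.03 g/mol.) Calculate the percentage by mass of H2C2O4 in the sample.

90.4 %

n(NaOH) per titration = 0.0282 × 0.0821 = 2.32 × 10^-3 mol
From the 1:2 ratio, n(H2C2O4) in each aliquot = 1/2 × 2.32 × 10^-3 = 1.16 × 10^-3 mol
n(H2C2O4) in the whole flask = 1.16 × 10^-3 × 200.0/50.0 = 4.63 × 10^-3 mol
mass of H2C2O4 = 4.63 × 10^-3 × 90.03 = 0.417 g
% H2C2O4 = 0.417 / 0.461 × 100 = 90.4 %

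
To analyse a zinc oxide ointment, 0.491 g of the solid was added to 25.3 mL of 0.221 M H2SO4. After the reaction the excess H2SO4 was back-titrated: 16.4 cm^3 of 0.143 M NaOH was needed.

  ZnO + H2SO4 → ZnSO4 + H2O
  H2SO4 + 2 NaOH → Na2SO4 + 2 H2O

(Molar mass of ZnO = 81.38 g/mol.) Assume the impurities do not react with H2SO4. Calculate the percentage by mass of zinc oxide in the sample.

n(H2SO4) added = 0.0253 × 0.221 = 5.59 × 10^-3 mol
n(NaOH) used in back-titration = 0.0164 × 0.143 = 2.35 × 10^-3 mol
From the 1:2 ratio, n(H2SO4) left over = 1/2 × 2.35 × 10^-3 = 1.17 × 10^-3 mol
n(H2SO4) consumed by analyte = 5.59 × 10^-3 − 1.17 × 10^-3 = 4.42 × 10^-3 mol
n(ZnO) = 4.42 × 10^-3 mol (1:1 ratio)
mass of ZnO = 4.42 × 10^-3 × 81.38 = 0.360 g
% ZnO = 0.360 / 0.491 × 100 = 73.2 %

73.2 %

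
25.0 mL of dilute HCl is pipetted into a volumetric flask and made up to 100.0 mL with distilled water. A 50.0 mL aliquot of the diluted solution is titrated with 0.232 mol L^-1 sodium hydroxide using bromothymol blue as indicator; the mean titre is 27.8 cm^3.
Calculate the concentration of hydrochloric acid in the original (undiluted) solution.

0.516 mol/L

HCl + NaOH → NaCl + H2O
n(NaOH) = 0.0278 × 0.232 = 6.45 × 10^-3 mol
n(HCl) in the aliquot = 6.45 × 10^-3 mol (1:1 ratio)
[HCl]_dilute = 6.45 × 10^-3 / 0.0500 = 0.129 mol/L
Dilution factor = 100.0 / 25.0 = 4.000
[HCl]_stock = 0.129 × 4.000 = 0.516 mol/L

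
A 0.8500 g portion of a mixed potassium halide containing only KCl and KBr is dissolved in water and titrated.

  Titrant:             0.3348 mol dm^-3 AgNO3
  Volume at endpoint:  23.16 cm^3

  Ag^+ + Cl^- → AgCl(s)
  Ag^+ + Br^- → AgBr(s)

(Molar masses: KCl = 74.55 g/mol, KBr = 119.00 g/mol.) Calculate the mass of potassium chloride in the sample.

0.1220 g

n(AgNO3) = 0.02316 × 0.3348 = 7.754 × 10^-3 mol
Let x = n(KCl), y = n(KBr).
Titrant: 1x + 1y = 7.754 × 10^-3;  mass: 74.55x + 119.00y = 0.8500
Solving, x = 1.636 × 10^-3 mol, y = 6.118 × 10^-3 mol
mass of KCl = 1.636 × 10^-3 × 74.55 = 0.1220 g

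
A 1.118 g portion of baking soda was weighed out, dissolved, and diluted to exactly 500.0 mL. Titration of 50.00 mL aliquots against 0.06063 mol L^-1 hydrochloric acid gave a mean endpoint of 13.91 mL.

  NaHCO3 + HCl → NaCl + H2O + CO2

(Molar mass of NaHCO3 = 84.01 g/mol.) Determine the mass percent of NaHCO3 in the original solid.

n(HCl) per titration = 0.01391 × 0.06063 = 8.434 × 10^-4 mol
n(NaHCO3) in each aliquot = 8.434 × 10^-4 mol (1:1 ratio)
n(NaHCO3) in the whole flask = 8.434 × 10^-4 × 500.0/50.00 = 8.434 × 10^-3 mol
mass of NaHCO3 = 8.434 × 10^-3 × 84.01 = 0.7085 g
% NaHCO3 = 0.7085 / 1.118 × 100 = 63.37 %

63.37 %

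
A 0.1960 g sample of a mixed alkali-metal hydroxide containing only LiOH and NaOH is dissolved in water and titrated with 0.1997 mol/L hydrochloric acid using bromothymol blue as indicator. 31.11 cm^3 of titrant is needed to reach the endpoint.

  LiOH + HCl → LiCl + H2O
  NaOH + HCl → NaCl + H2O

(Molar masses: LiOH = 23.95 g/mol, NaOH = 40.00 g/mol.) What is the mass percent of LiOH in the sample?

n(HCl) = 0.03111 × 0.1997 = 6.213 × 10^-3 mol
Let x = n(LiOH), y = n(NaOH).
Titrant: 1x + 1y = 6.213 × 10^-3;  mass: 23.95x + 40.00y = 0.1960
Solving, x = 3.271 × 10^-3 mol, y = 2.941 × 10^-3 mol
mass of LiOH = 3.271 × 10^-3 × 23.95 = 0.07835 g
% LiOH = 0.07835 / 0.1960 × 100 = 39.98 %

39.98 %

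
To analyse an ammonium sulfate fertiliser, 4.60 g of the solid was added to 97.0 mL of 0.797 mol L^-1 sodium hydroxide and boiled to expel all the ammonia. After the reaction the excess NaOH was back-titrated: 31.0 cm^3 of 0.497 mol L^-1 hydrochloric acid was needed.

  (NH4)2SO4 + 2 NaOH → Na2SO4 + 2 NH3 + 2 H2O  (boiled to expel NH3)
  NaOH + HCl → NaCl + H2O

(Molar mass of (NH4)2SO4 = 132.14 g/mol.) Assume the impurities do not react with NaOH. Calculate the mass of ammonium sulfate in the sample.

n(NaOH) added = 0.0970 × 0.797 = 0.0773 mol
n(HCl) used in back-titration = 0.0310 × 0.497 = 0.0154 mol
n(NaOH) left over = 0.0154 mol (1:1 ratio)
n(NaOH) consumed by analyte = 0.0773 − 0.0154 = 0.0619 mol
From the 1:2 ratio, n((NH4)2SO4) = 1/2 × 0.0619 = 0.0310 mol
mass of (NH4)2SO4 = 0.0310 × 132.14 = 4.09 g

4.09 g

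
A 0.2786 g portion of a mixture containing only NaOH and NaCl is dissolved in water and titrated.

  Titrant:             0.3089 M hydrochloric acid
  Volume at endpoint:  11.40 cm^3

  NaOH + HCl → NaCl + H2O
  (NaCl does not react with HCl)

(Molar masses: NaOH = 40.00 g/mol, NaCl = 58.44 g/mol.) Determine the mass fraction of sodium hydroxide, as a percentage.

50.56 %

n(HCl) = 0.01140 × 0.3089 = 3.521 × 10^-3 mol
Let x = n(NaOH), y = n(NaCl).
Titrant: 1x = 3.521 × 10^-3;  mass: 40.00x + 58.44y = 0.2786
Solving, x = 3.521 × 10^-3 mol, y = 2.357 × 10^-3 mol
mass of NaOH = 3.521 × 10^-3 × 40.00 = 0.1409 g
% NaOH = 0.1409 / 0.2786 × 100 = 50.56 %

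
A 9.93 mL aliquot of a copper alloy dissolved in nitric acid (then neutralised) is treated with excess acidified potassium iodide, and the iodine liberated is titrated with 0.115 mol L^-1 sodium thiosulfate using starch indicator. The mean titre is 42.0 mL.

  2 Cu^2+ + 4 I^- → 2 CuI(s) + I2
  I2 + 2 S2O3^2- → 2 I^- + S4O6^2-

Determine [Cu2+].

n(S2O3^2-) = 0.0420 × 0.115 = 4.83 × 10^-3 mol
n(I2) = n(S2O3^2-)/2 = 2.42 × 10^-3 mol
From the 2:1 ratio, n(Cu2+) in the aliquot = 2/1 × 2.42 × 10^-3 = 4.83 × 10^-3 mol
[Cu2+] = 4.83 × 10^-3 / 0.00993 = 0.486 mol/L

0.486 mol/L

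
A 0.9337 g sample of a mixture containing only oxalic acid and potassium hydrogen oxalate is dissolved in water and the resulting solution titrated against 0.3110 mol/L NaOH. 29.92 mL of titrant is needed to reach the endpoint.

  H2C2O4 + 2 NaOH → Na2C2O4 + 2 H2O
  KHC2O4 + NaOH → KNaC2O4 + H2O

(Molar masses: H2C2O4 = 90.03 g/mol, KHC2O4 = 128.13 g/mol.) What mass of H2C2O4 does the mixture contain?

0.1400 g

n(NaOH) = 0.02992 × 0.3110 = 9.305 × 10^-3 mol
Let x = n(H2C2O4), y = n(KHC2O4).
Titrant: 2x + 1y = 9.305 × 10^-3;  mass: 90.03x + 128.13y = 0.9337
Solving, x = 1.555 × 10^-3 mol, y = 6.194 × 10^-3 mol
mass of H2C2O4 = 1.555 × 10^-3 × 90.03 = 0.1400 g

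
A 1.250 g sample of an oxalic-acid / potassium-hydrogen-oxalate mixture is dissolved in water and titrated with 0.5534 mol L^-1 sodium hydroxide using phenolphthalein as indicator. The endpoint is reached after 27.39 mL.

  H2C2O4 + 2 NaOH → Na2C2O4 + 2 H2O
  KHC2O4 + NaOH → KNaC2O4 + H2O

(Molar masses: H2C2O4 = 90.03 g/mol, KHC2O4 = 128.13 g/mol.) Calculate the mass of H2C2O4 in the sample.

n(NaOH) = 0.02739 × 0.5534 = 0.01516 mol
Let x = n(H2C2O4), y = n(KHC2O4).
Titrant: 2x + 1y = 0.01516;  mass: 90.03x + 128.13y = 1.250
Solving, x = 4.164 × 10^-3 mol, y = 6.830 × 10^-3 mol
mass of H2C2O4 = 4.164 × 10^-3 × 90.03 = 0.3749 g

0.3749 g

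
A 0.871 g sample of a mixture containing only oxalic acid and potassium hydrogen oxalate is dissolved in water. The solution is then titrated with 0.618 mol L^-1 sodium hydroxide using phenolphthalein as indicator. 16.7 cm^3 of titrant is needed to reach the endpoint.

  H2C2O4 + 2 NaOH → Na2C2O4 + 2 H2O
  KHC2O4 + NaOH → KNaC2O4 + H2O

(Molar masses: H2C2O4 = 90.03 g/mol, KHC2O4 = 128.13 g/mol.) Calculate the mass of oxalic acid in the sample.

0.244 g

n(NaOH) = 0.0167 × 0.618 = 0.0103 mol
Let x = n(H2C2O4), y = n(KHC2O4).
Titrant: 2x + 1y = 0.0103;  mass: 90.03x + 128.13y = 0.871
Solving, x = 2.72 × 10^-3 mol, y = 4.89 × 10^-3 mol
mass of H2C2O4 = 2.72 × 10^-3 × 90.03 = 0.244 g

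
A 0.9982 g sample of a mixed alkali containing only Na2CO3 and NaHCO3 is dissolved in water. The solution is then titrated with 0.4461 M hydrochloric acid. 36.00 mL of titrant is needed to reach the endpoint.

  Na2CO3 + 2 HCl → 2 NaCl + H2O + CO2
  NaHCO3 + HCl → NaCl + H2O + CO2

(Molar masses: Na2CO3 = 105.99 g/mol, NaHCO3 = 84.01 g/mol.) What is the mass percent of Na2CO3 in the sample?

60.08 %

n(HCl) = 0.03600 × 0.4461 = 0.01606 mol
Let x = n(Na2CO3), y = n(NaHCO3).
Titrant: 2x + 1y = 0.01606;  mass: 105.99x + 84.01y = 0.9982
Solving, x = 5.658 × 10^-3 mol, y = 4.744 × 10^-3 mol
mass of Na2CO3 = 5.658 × 10^-3 × 105.99 = 0.5997 g
% Na2CO3 = 0.5997 / 0.9982 × 100 = 60.08 %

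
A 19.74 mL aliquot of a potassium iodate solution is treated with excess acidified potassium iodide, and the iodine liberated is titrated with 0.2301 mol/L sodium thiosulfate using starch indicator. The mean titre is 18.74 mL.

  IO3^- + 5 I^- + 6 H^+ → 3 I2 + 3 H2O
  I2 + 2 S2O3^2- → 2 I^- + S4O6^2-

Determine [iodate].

n(S2O3^2-) = 0.01874 × 0.2301 = 4.312 × 10^-3 mol
n(I2) = n(S2O3^2-)/2 = 2.156 × 10^-3 mol
From the 1:3 ratio, n(IO3^-) in the aliquot = 1/3 × 2.156 × 10^-3 = 7.187 × 10^-4 mol
[IO3^-] = 7.187 × 10^-4 / 0.01974 = 0.03641 mol/L

0.03641 mol/L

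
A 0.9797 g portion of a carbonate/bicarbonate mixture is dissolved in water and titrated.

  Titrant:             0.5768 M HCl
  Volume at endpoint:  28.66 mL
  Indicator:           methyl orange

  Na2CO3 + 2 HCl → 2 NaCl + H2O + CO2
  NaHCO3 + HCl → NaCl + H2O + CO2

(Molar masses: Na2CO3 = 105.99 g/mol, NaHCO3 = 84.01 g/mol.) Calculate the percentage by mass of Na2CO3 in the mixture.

71.35 %

n(HCl) = 0.02866 × 0.5768 = 0.01653 mol
Let x = n(Na2CO3), y = n(NaHCO3).
Titrant: 2x + 1y = 0.01653;  mass: 105.99x + 84.01y = 0.9797
Solving, x = 6.595 × 10^-3 mol, y = 3.341 × 10^-3 mol
mass of Na2CO3 = 6.595 × 10^-3 × 105.99 = 0.6990 g
% Na2CO3 = 0.6990 / 0.9797 × 100 = 71.35 %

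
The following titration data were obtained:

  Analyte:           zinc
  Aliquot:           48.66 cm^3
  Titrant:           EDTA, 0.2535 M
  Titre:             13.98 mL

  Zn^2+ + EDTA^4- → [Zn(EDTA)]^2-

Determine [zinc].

n(EDTA) = 0.01398 L × 0.2535 mol/L = 3.544 × 10^-3 mol
n(Zn2+) = 3.544 × 10^-3 mol (1:1 mole ratio)
[Zn2+] = 3.544 × 10^-3 mol / 0.04866 L = 0.07283 mol/L

0.07283 M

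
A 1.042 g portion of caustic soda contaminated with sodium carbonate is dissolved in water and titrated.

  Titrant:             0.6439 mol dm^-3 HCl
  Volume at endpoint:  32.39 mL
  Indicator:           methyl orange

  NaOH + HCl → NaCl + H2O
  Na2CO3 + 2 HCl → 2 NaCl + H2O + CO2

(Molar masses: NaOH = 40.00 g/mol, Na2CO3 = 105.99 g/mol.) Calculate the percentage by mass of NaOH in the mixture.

18.69 %

n(HCl) = 0.03239 × 0.6439 = 0.02086 mol
Let x = n(NaOH), y = n(Na2CO3).
Titrant: 1x + 2y = 0.02086;  mass: 40.00x + 105.99y = 1.042
Solving, x = 4.868 × 10^-3 mol, y = 7.994 × 10^-3 mol
mass of NaOH = 4.868 × 10^-3 × 40.00 = 0.1947 g
% NaOH = 0.1947 / 1.042 × 100 = 18.69 %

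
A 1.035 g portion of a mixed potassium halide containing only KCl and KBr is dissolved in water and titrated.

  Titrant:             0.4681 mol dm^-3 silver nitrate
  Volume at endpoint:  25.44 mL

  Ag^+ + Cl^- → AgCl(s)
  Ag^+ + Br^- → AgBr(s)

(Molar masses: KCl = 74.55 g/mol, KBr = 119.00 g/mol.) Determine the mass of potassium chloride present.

n(AgNO3) = 0.02544 × 0.4681 = 0.01191 mol
Let x = n(KCl), y = n(KBr).
Titrant: 1x + 1y = 0.01191;  mass: 74.55x + 119.00y = 1.035
Solving, x = 8.596 × 10^-3 mol, y = 3.312 × 10^-3 mol
mass of KCl = 8.596 × 10^-3 × 74.55 = 0.6409 g

0.6409 g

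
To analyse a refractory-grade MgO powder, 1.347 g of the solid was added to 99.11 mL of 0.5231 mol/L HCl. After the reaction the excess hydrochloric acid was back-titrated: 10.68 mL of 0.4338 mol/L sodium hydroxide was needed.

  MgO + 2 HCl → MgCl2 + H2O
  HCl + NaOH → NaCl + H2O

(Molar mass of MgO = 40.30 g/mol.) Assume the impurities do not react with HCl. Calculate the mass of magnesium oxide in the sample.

0.9513 g

n(HCl) added = 0.09911 × 0.5231 = 0.05184 mol
n(NaOH) used in back-titration = 0.01068 × 0.4338 = 4.633 × 10^-3 mol
n(HCl) left over = 4.633 × 10^-3 mol (1:1 ratio)
n(HCl) consumed by analyte = 0.05184 − 4.633 × 10^-3 = 0.04721 mol
From the 1:2 ratio, n(MgO) = 1/2 × 0.04721 = 0.02361 mol
mass of MgO = 0.02361 × 40.30 = 0.9513 g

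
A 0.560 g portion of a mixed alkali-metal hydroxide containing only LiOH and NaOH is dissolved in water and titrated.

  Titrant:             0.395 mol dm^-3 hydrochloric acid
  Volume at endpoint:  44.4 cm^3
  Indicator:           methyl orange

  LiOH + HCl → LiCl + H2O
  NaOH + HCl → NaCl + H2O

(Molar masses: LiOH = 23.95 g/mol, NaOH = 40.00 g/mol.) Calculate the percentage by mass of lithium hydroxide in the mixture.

n(HCl) = 0.0444 × 0.395 = 0.0175 mol
Let x = n(LiOH), y = n(NaOH).
Titrant: 1x + 1y = 0.0175;  mass: 23.95x + 40.00y = 0.560
Solving, x = 8.82 × 10^-3 mol, y = 8.72 × 10^-3 mol
mass of LiOH = 8.82 × 10^-3 × 23.95 = 0.211 g
% LiOH = 0.211 / 0.560 × 100 = 37.7 %

37.7 %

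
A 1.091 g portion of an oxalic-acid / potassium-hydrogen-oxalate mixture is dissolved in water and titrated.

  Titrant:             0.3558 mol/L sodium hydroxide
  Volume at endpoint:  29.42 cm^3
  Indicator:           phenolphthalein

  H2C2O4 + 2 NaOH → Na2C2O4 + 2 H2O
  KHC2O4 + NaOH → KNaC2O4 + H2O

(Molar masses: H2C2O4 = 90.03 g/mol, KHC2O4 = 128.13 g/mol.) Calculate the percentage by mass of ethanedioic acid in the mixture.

n(NaOH) = 0.02942 × 0.3558 = 0.01047 mol
Let x = n(H2C2O4), y = n(KHC2O4).
Titrant: 2x + 1y = 0.01047;  mass: 90.03x + 128.13y = 1.091
Solving, x = 1.505 × 10^-3 mol, y = 7.457 × 10^-3 mol
mass of H2C2O4 = 1.505 × 10^-3 × 90.03 = 0.1355 g
% H2C2O4 = 0.1355 / 1.091 × 100 = 12.42 %

12.42 %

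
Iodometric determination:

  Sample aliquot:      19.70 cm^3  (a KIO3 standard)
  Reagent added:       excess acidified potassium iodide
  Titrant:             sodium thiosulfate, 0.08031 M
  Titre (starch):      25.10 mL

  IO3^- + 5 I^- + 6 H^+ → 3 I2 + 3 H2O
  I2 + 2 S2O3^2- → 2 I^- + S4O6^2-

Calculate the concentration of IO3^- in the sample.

n(S2O3^2-) = 0.02510 × 0.08031 = 2.016 × 10^-3 mol
n(I2) = n(S2O3^2-)/2 = 1.008 × 10^-3 mol
From the 1:3 ratio, n(IO3^-) in the aliquot = 1/3 × 1.008 × 10^-3 = 3.360 × 10^-4 mol
[IO3^-] = 3.360 × 10^-4 / 0.01970 = 0.01705 mol/L

0.01705 M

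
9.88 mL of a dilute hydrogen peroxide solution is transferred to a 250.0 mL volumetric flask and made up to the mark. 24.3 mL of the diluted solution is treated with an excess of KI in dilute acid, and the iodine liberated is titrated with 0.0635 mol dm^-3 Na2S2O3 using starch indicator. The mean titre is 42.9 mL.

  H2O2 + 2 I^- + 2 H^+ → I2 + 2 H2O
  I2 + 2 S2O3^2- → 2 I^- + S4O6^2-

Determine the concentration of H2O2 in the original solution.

1.42 mol/L

n(S2O3^2-) = 0.0429 × 0.0635 = 2.72 × 10^-3 mol
n(I2) = n(S2O3^2-)/2 = 1.36 × 10^-3 mol
n(H2O2) in the aliquot = 1.36 × 10^-3 mol (1:1 ratio)
[H2O2]_dilute = 1.36 × 10^-3 / 0.0243 = 0.0561 mol/L
[H2O2]_original = 0.0561 × 250.0/9.88 = 1.42 mol/L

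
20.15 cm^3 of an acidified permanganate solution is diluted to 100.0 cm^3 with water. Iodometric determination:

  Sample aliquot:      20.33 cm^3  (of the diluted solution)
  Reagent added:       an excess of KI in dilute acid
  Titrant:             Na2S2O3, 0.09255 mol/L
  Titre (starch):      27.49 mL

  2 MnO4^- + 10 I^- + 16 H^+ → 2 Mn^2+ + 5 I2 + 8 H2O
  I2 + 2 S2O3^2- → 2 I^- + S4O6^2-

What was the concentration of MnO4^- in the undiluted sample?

n(S2O3^2-) = 0.02749 × 0.09255 = 2.544 × 10^-3 mol
n(I2) = n(S2O3^2-)/2 = 1.272 × 10^-3 mol
From the 2:5 ratio, n(MnO4^-) in the aliquot = 2/5 × 1.272 × 10^-3 = 5.088 × 10^-4 mol
[MnO4^-]_dilute = 5.088 × 10^-4 / 0.02033 = 0.02503 mol/L
[MnO4^-]_original = 0.02503 × 100.0/20.15 = 0.1242 mol/L

0.1242 mol/L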